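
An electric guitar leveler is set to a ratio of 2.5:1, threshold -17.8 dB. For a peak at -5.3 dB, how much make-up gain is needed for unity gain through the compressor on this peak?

The peak compresses to -17.8 + 12.5/2.5 = -12.8 dB.
To reach -5.3 dB requires -5.3 − (-12.8) = 7.5 dB of make-up.

7.5 dB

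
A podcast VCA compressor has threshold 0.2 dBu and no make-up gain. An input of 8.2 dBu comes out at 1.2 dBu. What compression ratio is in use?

8:1

Input overshoot = 8.2 − 0.2 = 8 dB; output overshoot = 1.2 − 0.2 = 1 dB.
Ratio = 8 / 1 = 8.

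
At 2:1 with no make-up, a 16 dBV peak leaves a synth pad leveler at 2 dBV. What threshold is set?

-12 dBV

Gain reduction = 16 − 2 = 14 dB; output overshoot = GR / (R − 1) = 14 / 1 = 14 dB.
Threshold = output − output overshoot = 2 − 14 = -12 dBV.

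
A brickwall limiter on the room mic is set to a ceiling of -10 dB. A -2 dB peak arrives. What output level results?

A brickwall limiter is an ∞:1 compressor: any input above the ceiling is clamped to -10 dB.

-10 dB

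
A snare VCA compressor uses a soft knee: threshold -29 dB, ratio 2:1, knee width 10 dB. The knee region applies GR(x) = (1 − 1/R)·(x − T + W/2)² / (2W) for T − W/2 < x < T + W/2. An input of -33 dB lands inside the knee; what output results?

x − T + W/2 = -33 − (-29) + 5 = 1.
GR = (1 − 1/2) × 1² / 20 = 0.5 × 1 / 20 = 0.025 dB.
Output = -33 − 0.025 = -33.025 dB.

-33.025 dB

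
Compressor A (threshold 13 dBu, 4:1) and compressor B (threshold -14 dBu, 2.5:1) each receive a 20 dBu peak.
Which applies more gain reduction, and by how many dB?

A: GR = 7 − 7/4 = 5.25 dB.
B: GR = 34 − 34/2.5 = 20.4 dB.
B applies 15.15 dB more gain reduction.

B, by 15.15 dB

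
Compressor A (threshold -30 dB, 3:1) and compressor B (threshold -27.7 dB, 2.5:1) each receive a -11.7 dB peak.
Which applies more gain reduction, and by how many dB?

A, by 2.6 dB

A: GR = 18.3 − 18.3/3 = 12.2 dB.
B: GR = 16 − 16/2.5 = 9.6 dB.
Difference: 2.6 dB in favour of A.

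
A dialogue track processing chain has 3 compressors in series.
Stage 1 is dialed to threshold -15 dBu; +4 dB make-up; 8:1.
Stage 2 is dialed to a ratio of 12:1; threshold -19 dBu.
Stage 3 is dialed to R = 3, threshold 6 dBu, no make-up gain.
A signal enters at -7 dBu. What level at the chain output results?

-18.25 dBu

Stage 1: -7 dBu is 8 dB over -15 dBu; at 8:1 that becomes 1 dB over, giving -14 dBu; +4 dB make-up → -10 dBu.
Stage 2: -10 dBu is 9 dB over -19 dBu; at 12:1 that becomes 0.75 dB over, giving -18.25 dBu.
Stage 3: below threshold (-18.25 ≤ 6); passes unchanged; output -18.25 dBu.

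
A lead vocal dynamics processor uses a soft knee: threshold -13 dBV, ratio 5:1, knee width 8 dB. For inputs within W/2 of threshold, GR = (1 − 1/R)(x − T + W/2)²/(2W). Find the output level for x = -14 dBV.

x − T + W/2 = -14 − (-13) + 4 = 3.
GR = (1 − 1/5) × 3² / 16 = 0.8 × 9 / 16 = 0.45 dB.
Output = -14 − 0.45 = -14.45 dBV.

-14.45 dBV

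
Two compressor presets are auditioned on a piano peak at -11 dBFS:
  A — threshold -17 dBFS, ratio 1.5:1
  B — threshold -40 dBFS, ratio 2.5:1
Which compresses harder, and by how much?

A: GR = 6 − 6/1.5 = 2 dB.
B: GR = 29 − 29/2.5 = 17.4 dB.
B reduces 15.4 dB more.

B, by 15.4 dB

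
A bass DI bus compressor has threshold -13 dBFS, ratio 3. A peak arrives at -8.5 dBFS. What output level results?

Overshoot: -8.5 − (-13) = 4.5 dB.
3:1 compression reduces that to 4.5/3 = 1.5 dB over.
So the level is -13 + 1.5 = -11.5 dBFS.

-11.5 dBFS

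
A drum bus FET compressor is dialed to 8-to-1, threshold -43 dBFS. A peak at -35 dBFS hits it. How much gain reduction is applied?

7 dB

The signal is 8 dB above threshold.
At 8:1, output sits 8/8 = 1 dB above threshold.
GR = overshoot in − overshoot out = 8 − 1 = 7 dB.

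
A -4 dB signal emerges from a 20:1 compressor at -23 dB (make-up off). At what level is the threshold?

-24 dB

Let T be the threshold. Output overshoot = (input overshoot)/R, so -23 − T = (-4 − T)/20.
20·(-23 − T) = -4 − T → 19·T = -460 − (-4) = -456.
T = -456/19 = -24 dB.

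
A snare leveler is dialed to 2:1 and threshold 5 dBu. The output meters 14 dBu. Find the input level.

The compressed level sits 14 − 5 = 9 dB over threshold.
Undo the ratio: input overshoot = 9 × 2 = 18 dB, giving input = 23 dBu.

23 dBu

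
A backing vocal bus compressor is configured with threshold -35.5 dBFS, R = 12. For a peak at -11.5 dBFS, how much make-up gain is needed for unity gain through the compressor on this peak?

22 dB

Overshoot 24 dB → 24/12 = 2 dB after compression, so the compressed level is -35.5 + 2 = -33.5 dBFS.
Make-up = target − compressed = -11.5 − (-33.5) = 22 dB.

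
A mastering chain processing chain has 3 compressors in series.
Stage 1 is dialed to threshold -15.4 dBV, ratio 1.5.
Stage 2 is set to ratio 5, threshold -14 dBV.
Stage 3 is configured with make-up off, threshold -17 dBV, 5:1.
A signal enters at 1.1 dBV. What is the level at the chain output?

-16.016 dBV

Stage 1: overshoot 16.5 dB → 16.5/1.5 = 11 dB → -4.4 dBV.
Stage 2: -4.4 dBV is 9.6 dB over -14 dBV; at 5:1 that becomes 1.92 dB over, giving -12.08 dBV.
Stage 3: 4.92 dB above -17 dBV, reduced 5:1 to 0.984 dB above → -16.016 dBV.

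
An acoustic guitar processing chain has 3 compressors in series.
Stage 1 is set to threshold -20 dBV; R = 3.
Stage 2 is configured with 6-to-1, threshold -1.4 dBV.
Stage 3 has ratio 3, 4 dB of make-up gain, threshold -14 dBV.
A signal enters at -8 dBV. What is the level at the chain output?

-12 dBV

Stage 1: overshoot 12 dB → 12/3 = 4 dB → -16 dBV.
Stage 2: -16 dBV is at or below the -1.4 dBV threshold — no compression; output -16 dBV.
Stage 3: below threshold (-16 ≤ -14); passes unchanged; make-up brings it to -12 dBV.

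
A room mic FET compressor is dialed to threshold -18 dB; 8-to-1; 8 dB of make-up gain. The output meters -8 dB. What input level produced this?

Stripping the +8 dB make-up gives -16 dB at the gain stage.
The compressed level sits -16 − (-18) = 2 dB over threshold.
Before 8:1 compression the overshoot was 2 × 8 = 16 dB, so input = -18 + 16 = -2 dB.

-2 dB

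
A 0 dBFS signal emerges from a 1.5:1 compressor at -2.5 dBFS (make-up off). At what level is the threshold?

-7.5 dBFS

Gain reduction = 0 − (-2.5) = 2.5 dB; output overshoot = GR / (R − 1) = 2.5 / 0.5 = 5 dB.
Threshold = output − output overshoot = -2.5 − 5 = -7.5 dBFS.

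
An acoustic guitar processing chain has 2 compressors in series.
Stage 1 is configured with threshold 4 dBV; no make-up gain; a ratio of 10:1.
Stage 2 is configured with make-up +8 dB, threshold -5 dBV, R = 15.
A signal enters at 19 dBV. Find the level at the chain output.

Stage 1: overshoot 15 dB → 15/10 = 1.5 dB → 5.5 dBV.
Stage 2: overshoot 10.5 dB → 10.5/15 = 0.7 dB → -4.3 dBV; +8 dB make-up → 3.7 dBV.

3.7 dBV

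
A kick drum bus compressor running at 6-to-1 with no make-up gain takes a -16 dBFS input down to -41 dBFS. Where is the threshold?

-46 dBFS

Gain reduction = -16 − (-41) = 25 dB; output overshoot = GR / (R − 1) = 25 / 5 = 5 dB.
Threshold = output − output overshoot = -41 − 5 = -46 dBFS.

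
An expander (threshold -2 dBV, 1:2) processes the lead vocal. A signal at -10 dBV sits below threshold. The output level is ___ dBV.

-18 dBV

Undershoot = (-2) − (-10) = 8 dB.
At 1:2, that expands to 16 dB under threshold.
Output = -2 − 16 = -18 dBV.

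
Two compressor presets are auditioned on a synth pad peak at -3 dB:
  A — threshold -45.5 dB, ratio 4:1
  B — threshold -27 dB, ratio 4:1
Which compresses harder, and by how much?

A, by 13.875 dB

A: 42.5 dB over, compressed to 10.625 dB over, so 31.875 dB of GR.
B: 24 dB over, compressed to 6 dB over, so 18 dB of GR.
A reduces 13.875 dB more.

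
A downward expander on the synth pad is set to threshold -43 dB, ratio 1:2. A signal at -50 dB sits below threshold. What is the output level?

The input is 7 dB below the -43 dB threshold.
A 1:2 expander multiplies undershoot by 2: 7 × 2 = 14 dB below threshold.
Output = -43 − 14 = -57 dB.

-57 dB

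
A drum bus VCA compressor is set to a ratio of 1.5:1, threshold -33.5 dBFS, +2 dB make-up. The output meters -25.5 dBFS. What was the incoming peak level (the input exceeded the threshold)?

-24.5 dBFS

Before make-up, the level was -25.5 − 2 = -27.5 dBFS.
That's 6 dB above the -33.5 dBFS threshold.
Undo the ratio: input overshoot = 6 × 1.5 = 9 dB, giving input = -24.5 dBFS.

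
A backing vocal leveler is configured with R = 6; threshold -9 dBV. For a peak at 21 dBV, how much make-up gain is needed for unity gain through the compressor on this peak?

Overshoot 30 dB → 30/6 = 5 dB after compression, so the compressed level is -9 + 5 = -4 dBV.
Make-up = target − compressed = 21 − (-4) = 25 dB.

25 dB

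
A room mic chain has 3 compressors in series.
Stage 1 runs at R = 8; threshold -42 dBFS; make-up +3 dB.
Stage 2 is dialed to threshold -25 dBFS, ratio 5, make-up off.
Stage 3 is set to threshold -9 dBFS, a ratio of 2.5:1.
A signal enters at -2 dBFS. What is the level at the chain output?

Stage 1: -2 dBFS is 40 dB over -42 dBFS; at 8:1 that becomes 5 dB over, giving -37 dBFS; +3 dB make-up → -34 dBFS.
Stage 2: below threshold (-34 ≤ -25); passes unchanged; output -34 dBFS.
Stage 3: -34 dBFS ≤ -9 dBFS, so stage 3 doesn't engage; output -34 dBFS.

-34 dBFS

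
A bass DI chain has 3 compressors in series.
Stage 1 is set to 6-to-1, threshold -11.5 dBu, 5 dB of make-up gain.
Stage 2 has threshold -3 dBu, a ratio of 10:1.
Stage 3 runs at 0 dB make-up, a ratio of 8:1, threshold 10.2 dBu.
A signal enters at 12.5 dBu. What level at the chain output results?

Stage 1: 12.5 dBu is 24 dB over -11.5 dBu; at 6:1 that becomes 4 dB over, giving -7.5 dBu; +5 dB make-up → -2.5 dBu.
Stage 2: overshoot 0.5 dB → 0.5/10 = 0.05 dB → -2.95 dBu.
Stage 3: -2.95 dBu ≤ 10.2 dBu, so stage 3 doesn't engage; output -2.95 dBu.

-2.95 dBu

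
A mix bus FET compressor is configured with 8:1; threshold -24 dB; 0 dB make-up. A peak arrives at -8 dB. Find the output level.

-22 dB

Overshoot: -8 − (-24) = 16 dB.
The 16 dB excess becomes 2 dB after 8:1 reduction.
So the level is -24 + 2 = -22 dB.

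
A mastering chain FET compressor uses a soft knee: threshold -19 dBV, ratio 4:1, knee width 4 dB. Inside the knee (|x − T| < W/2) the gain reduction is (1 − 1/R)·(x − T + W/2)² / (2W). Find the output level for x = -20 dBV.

x − T + W/2 = -20 − (-19) + 2 = 1.
GR = (1 − 1/4) × 1² / 8 = 0.75 × 1 / 8 = 0.09375 dB.
Output = -20 − 0.09375 = -20.09375 dBV.

-20.09375 dBV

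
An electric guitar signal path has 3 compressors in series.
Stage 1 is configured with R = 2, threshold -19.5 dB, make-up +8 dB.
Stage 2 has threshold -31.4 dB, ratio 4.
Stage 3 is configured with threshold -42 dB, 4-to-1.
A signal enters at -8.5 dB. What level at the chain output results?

-37.7625 dB

Stage 1: overshoot 11 dB → 11/2 = 5.5 dB → -14 dB; +8 dB make-up → -6 dB.
Stage 2: 25.4 dB above -31.4 dB, reduced 4:1 to 6.35 dB above → -25.05 dB.
Stage 3: 16.95 dB above -42 dB, reduced 4:1 to 4.2375 dB above → -37.7625 dB.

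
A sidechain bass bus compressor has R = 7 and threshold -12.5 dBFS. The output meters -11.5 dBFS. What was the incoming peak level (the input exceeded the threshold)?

That's 1 dB above the -12.5 dBFS threshold.
Input overshoot = R × output overshoot = 7 dB → input = -12.5 + 7 = -5.5 dBFS.

-5.5 dBFS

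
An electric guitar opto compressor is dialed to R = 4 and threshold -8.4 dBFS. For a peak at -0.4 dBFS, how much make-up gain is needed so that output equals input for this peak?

Overshoot 8 dB → 8/4 = 2 dB after compression, so the compressed level is -8.4 + 2 = -6.4 dBFS.
Make-up = target − compressed = -0.4 − (-6.4) = 6 dB.

6 dB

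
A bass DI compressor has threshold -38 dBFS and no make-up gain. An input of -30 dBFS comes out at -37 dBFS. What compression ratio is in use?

Input overshoot = -30 − (-38) = 8 dB; output overshoot = -37 − (-38) = 1 dB.
Ratio = 8 / 1 = 8.

8:1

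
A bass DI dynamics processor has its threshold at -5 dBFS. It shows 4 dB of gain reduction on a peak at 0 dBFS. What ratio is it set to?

5:1

Input overshoot = 0 − (-5) = 5 dB.
Output overshoot = 5 − 4 = 1 dB.
Ratio = input overshoot / output overshoot = 5 / 1 = 5.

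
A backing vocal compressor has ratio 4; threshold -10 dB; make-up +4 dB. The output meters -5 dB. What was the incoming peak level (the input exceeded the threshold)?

Stripping the +4 dB make-up gives -9 dB at the gain stage.
That's 1 dB above the -10 dB threshold.
Before 4:1 compression the overshoot was 1 × 4 = 4 dB, so input = -10 + 4 = -6 dB.

-6 dB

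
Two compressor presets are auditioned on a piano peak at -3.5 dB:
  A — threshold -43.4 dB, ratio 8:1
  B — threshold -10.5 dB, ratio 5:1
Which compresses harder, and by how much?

A, by 29.3125 dB

A: GR = 39.9 − 39.9/8 = 34.9125 dB.
B: GR = 7 − 7/5 = 5.6 dB.
A applies 29.3125 dB more gain reduction.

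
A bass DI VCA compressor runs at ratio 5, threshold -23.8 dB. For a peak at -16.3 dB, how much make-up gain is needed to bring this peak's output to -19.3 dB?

3 dB

Overshoot 7.5 dB → 7.5/5 = 1.5 dB after compression, so the compressed level is -23.8 + 1.5 = -22.3 dB.
Make-up = target − compressed = -19.3 − (-22.3) = 3 dB.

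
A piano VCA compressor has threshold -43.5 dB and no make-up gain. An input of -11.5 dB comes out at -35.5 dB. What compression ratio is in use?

4:1

Input overshoot = -11.5 − (-43.5) = 32 dB; output overshoot = -35.5 − (-43.5) = 8 dB.
Ratio = 32 / 8 = 4.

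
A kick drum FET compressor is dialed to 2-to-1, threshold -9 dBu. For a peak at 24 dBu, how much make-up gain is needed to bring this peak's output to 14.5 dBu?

Without make-up, output = threshold + overshoot/2 = -9 + 16.5 = 7.5 dBu.
Gap to target: 7 dB.

7 dB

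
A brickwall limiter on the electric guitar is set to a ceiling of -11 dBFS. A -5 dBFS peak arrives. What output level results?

A brickwall limiter is an ∞:1 compressor: any input above the ceiling is clamped to -11 dBFS.

-11 dBFS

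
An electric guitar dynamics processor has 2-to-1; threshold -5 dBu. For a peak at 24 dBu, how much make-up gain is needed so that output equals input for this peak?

Without make-up, output = threshold + overshoot/2 = -5 + 14.5 = 9.5 dBu.
Gap to target: 14.5 dB.

14.5 dB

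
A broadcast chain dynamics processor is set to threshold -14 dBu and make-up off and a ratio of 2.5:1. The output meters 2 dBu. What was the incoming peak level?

The compressed level sits 2 − (-14) = 16 dB over threshold.
Input overshoot = R × output overshoot = 40 dB → input = -14 + 40 = 26 dBu.

26 dBu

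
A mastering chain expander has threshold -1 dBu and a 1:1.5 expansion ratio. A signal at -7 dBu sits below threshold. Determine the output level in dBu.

-10 dBu

Below threshold, a 1:1.5 expander applies gain = (1.5−1)×(T − x) of attenuation.
(1.5−1) × 6 = 3 dB, so output = -7 − 3 = -10 dBu.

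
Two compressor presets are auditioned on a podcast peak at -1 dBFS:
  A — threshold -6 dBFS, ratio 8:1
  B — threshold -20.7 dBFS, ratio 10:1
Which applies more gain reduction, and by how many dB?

A: overshoot 5 dB → output overshoot 0.625 dB → GR 4.375 dB.
B: overshoot 19.7 dB → output overshoot 1.97 dB → GR 17.73 dB.
B reduces 13.355 dB more.

B, by 13.355 dB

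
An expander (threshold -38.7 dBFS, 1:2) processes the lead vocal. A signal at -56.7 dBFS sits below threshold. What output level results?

-74.7 dBFS

Below threshold, a 1:2 expander applies gain = (2−1)×(T − x) of attenuation.
(2−1) × 18 = 18 dB, so output = -56.7 − 18 = -74.7 dBFS.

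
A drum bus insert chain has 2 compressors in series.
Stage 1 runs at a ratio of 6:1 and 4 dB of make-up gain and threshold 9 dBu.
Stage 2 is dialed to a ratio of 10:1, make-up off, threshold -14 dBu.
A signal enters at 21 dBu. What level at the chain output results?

Stage 1: 12 dB above 9 dBu, reduced 6:1 to 2 dB above → 11 dBu; +4 dB make-up → 15 dBu.
Stage 2: 15 dBu is 29 dB over -14 dBu; at 10:1 that becomes 2.9 dB over, giving -11.1 dBu.

-11.1 dBu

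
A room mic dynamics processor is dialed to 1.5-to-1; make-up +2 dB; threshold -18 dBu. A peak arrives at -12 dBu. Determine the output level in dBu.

-12 dBu

Overshoot: -12 − (-18) = 6 dB.
At 1.5:1 the overshoot is divided by 1.5, leaving 4 dB above threshold.
So the level is -18 + 4 = -14 dBu; make-up adds 2 dB, giving -12 dBu.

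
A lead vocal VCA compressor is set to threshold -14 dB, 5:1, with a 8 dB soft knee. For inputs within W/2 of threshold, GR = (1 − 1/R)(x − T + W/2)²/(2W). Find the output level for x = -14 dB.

-14.8 dB

x − T + W/2 = -14 − (-14) + 4 = 4.
GR = (1 − 1/5) × 4² / 16 = 0.8 × 16 / 16 = 0.8 dB.
Output = -14 − 0.8 = -14.8 dB.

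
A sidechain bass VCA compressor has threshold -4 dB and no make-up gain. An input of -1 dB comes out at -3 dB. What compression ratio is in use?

Input overshoot = -1 − (-4) = 3 dB; output overshoot = -3 − (-4) = 1 dB.
Ratio = 3 / 1 = 3.

3:1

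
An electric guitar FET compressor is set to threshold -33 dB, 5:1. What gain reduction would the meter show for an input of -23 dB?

8 dB

The signal is 10 dB above threshold.
A 5:1 ratio leaves 2 dB of that excess.
So the signal is attenuated by 10 − 2 = 8 dB.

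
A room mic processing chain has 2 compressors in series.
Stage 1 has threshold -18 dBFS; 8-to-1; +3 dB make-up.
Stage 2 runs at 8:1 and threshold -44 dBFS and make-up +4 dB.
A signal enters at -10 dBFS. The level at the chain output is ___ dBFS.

Stage 1: -10 dBFS is 8 dB over -18 dBFS; at 8:1 that becomes 1 dB over, giving -17 dBFS; +3 dB make-up → -14 dBFS.
Stage 2: overshoot 30 dB → 30/8 = 3.75 dB → -40.25 dBFS; +4 dB make-up → -36.25 dBFS.

-36.25 dBFS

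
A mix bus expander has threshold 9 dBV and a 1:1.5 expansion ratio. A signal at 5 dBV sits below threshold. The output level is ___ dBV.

3 dBV

Below threshold, a 1:1.5 expander applies gain = (1.5−1)×(T − x) of attenuation.
(1.5−1) × 4 = 2 dB, so output = 5 − 2 = 3 dBV.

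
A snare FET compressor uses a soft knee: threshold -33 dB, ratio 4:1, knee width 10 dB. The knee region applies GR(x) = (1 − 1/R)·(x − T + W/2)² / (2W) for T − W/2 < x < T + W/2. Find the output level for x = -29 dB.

-32.0375 dB

x − T + W/2 = -29 − (-33) + 5 = 9.
GR = (1 − 1/4) × 9² / 20 = 0.75 × 81 / 20 = 3.0375 dB.
Output = -29 − 3.0375 = -32.0375 dB.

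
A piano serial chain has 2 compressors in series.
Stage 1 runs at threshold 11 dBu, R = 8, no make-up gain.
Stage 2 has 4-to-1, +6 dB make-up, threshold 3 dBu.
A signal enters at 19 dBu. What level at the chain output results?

11.25 dBu

Stage 1: overshoot 8 dB → 8/8 = 1 dB → 12 dBu.
Stage 2: overshoot 9 dB → 9/4 = 2.25 dB → 5.25 dBu; +6 dB make-up → 11.25 dBu.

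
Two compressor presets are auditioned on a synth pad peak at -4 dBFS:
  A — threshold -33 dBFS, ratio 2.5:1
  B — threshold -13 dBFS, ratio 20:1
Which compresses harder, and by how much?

A: 29 dB over, compressed to 11.6 dB over, so 17.4 dB of GR.
B: 9 dB over, compressed to 0.45 dB over, so 8.55 dB of GR.
A reduces 8.85 dB more.

A, by 8.85 dB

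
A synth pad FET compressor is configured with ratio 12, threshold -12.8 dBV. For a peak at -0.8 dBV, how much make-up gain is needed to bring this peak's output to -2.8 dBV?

9 dB

Without make-up, output = threshold + overshoot/12 = -12.8 + 1 = -11.8 dBV.
Gap to target: 9 dB.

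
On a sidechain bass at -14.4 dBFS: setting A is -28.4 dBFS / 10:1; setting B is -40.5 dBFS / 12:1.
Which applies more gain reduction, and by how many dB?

A: overshoot 14 dB → output overshoot 1.4 dB → GR 12.6 dB.
B: overshoot 26.1 dB → output overshoot 2.175 dB → GR 23.925 dB.
B applies 11.325 dB more gain reduction.

B, by 11.325 dB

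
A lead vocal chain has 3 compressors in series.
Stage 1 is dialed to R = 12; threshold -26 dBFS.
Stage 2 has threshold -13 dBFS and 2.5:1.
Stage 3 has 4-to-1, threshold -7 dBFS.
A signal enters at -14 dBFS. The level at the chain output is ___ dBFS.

-25 dBFS

Stage 1: overshoot 12 dB → 12/12 = 1 dB → -25 dBFS.
Stage 2: below threshold (-25 ≤ -13); passes unchanged; output -25 dBFS.
Stage 3: -25 dBFS is at or below the -7 dBFS threshold — no compression; output -25 dBFS.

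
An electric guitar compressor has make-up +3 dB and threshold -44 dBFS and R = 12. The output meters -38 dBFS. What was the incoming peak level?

-8 dBFS

Before make-up, the level was -38 − 3 = -41 dBFS.
The compressed level sits -41 − (-44) = 3 dB over threshold.
Before 12:1 compression the overshoot was 3 × 12 = 36 dB, so input = -44 + 36 = -8 dBFS.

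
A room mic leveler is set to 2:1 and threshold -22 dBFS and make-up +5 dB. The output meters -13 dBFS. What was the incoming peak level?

Stripping the +5 dB make-up gives -18 dBFS at the gain stage.
That's 4 dB above the -22 dBFS threshold.
Input overshoot = R × output overshoot = 8 dB → input = -22 + 8 = -14 dBFS.

-14 dBFS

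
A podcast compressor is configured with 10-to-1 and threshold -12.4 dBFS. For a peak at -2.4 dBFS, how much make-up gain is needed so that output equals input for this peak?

9 dB

Without make-up, output = threshold + overshoot/10 = -12.4 + 1 = -11.4 dBFS.
Gap to target: 9 dB.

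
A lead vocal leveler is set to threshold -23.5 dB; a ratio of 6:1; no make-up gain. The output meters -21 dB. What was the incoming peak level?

Post-compression overshoot = -21 − (-23.5) = 2.5 dB.
Before 6:1 compression the overshoot was 2.5 × 6 = 15 dB, so input = -23.5 + 15 = -8.5 dB.

-8.5 dB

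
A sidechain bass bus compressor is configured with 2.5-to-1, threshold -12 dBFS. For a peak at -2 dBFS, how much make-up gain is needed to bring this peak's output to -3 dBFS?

5 dB

Overshoot 10 dB → 10/2.5 = 4 dB after compression, so the compressed level is -12 + 4 = -8 dBFS.
Make-up = target − compressed = -3 − (-8) = 5 dB.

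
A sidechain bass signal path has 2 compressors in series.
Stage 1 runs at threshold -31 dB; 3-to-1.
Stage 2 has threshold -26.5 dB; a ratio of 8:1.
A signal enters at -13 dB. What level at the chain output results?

Stage 1: overshoot 18 dB → 18/3 = 6 dB → -25 dB.
Stage 2: overshoot 1.5 dB → 1.5/8 = 0.1875 dB → -26.3125 dB.

-26.3125 dB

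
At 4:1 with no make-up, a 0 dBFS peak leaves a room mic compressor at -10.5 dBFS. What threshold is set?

-14 dBFS

Let T be the threshold. Output overshoot = (input overshoot)/R, so -10.5 − T = (0 − T)/4.
4·(-10.5 − T) = 0 − T → 3·T = -42 − 0 = -42.
T = -42/3 = -14 dBFS.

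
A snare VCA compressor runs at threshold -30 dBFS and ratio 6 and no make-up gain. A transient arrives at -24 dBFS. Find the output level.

Overshoot: -24 − (-30) = 6 dB.
At 6:1 the overshoot is divided by 6, leaving 1 dB above threshold.
That puts the output at -29 dBFS.

-29 dBFS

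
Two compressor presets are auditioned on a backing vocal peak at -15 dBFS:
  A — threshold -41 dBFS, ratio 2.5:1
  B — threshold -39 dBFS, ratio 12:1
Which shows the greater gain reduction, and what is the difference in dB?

A: overshoot 26 dB → output overshoot 10.4 dB → GR 15.6 dB.
B: overshoot 24 dB → output overshoot 2 dB → GR 22 dB.
Difference: 6.4 dB in favour of B.

B, by 6.4 dB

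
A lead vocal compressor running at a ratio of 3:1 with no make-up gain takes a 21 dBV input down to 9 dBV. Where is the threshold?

Input is 18 dB above T (since output overshoot × R = input overshoot: (9 − T)·3 = 21 − T gives T = 3 dBV).
Check: 3 + (21 − 3)/3 = 3 + 6 = 9 dBV. ✓

3 dBV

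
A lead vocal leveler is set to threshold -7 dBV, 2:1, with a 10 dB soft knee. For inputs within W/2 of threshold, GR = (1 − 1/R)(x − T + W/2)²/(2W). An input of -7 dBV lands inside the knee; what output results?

-7.625 dBV

x − T + W/2 = -7 − (-7) + 5 = 5.
GR = (1 − 1/2) × 5² / 20 = 0.5 × 25 / 20 = 0.625 dB.
Output = -7 − 0.625 = -7.625 dBV.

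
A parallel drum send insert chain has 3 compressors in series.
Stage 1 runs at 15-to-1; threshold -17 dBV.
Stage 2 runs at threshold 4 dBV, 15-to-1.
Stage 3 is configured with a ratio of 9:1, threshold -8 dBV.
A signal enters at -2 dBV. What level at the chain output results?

Stage 1: overshoot 15 dB → 15/15 = 1 dB → -16 dBV.
Stage 2: -16 dBV ≤ 4 dBV, so stage 2 doesn't engage; output -16 dBV.
Stage 3: below threshold (-16 ≤ -8); passes unchanged; output -16 dBV.

-16 dBV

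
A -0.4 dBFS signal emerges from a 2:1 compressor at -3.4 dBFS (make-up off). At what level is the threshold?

-6.4 dBFS

Input is 6 dB above T (since output overshoot × R = input overshoot: (-3.4 − T)·2 = -0.4 − T gives T = -6.4 dBFS).
Check: -6.4 + (-0.4 − (-6.4))/2 = -6.4 + 3 = -3.4 dBFS. ✓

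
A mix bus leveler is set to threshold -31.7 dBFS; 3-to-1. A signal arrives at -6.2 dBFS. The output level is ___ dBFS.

-23.2 dBFS

-6.2 dBFS sits 25.5 dB over threshold.
3:1 compression reduces that to 25.5/3 = 8.5 dB over.
Output = -31.7 + 8.5 = -23.2 dBFS.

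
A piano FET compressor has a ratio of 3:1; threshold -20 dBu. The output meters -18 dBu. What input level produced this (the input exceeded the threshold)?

-14 dBu

That's 2 dB above the -20 dBu threshold.
Before 3:1 compression the overshoot was 2 × 3 = 6 dB, so input = -20 + 6 = -14 dBu.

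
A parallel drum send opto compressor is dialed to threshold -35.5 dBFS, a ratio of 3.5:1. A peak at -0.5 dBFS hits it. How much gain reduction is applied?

Overshoot = -0.5 − (-35.5) = 35 dB.
After 3.5:1 compression the overshoot becomes 35/3.5 = 10 dB.
GR = overshoot in − overshoot out = 35 − 10 = 25 dB.

25 dB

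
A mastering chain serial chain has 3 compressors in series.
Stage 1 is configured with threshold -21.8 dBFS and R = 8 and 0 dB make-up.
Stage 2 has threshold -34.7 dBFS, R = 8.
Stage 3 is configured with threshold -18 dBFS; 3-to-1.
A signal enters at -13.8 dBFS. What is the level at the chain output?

-32.9625 dBFS

Stage 1: 8 dB above -21.8 dBFS, reduced 8:1 to 1 dB above → -20.8 dBFS.
Stage 2: 13.9 dB above -34.7 dBFS, reduced 8:1 to 1.7375 dB above → -32.9625 dBFS.
Stage 3: below threshold (-32.9625 ≤ -18); passes unchanged; output -32.9625 dBFS.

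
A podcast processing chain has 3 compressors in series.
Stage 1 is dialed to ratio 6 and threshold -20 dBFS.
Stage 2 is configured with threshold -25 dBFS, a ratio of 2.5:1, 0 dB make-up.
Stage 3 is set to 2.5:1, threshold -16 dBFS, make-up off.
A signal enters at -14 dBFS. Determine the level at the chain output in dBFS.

-22.6 dBFS

Stage 1: 6 dB above -20 dBFS, reduced 6:1 to 1 dB above → -19 dBFS.
Stage 2: -19 dBFS is 6 dB over -25 dBFS; at 2.5:1 that becomes 2.4 dB over, giving -22.6 dBFS.
Stage 3: -22.6 dBFS is at or below the -16 dBFS threshold — no compression; output -22.6 dBFS.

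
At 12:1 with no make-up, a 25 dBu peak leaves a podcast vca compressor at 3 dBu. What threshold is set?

Let T be the threshold. Output overshoot = (input overshoot)/R, so 3 − T = (25 − T)/12.
12·(3 − T) = 25 − T → 11·T = 36 − 25 = 11.
T = 11/11 = 1 dBu.

1 dBu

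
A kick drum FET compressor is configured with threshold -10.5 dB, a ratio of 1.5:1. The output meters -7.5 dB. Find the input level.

-6 dB

The compressed level sits -7.5 − (-10.5) = 3 dB over threshold.
Before 1.5:1 compression the overshoot was 3 × 1.5 = 4.5 dB, so input = -10.5 + 4.5 = -6 dB.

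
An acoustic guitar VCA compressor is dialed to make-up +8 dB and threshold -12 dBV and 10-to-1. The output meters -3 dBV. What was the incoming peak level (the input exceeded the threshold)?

-2 dBV

Remove make-up: -3 − 8 = -11 dBV.
The compressed level sits -11 − (-12) = 1 dB over threshold.
Before 10:1 compression the overshoot was 1 × 10 = 10 dB, so input = -12 + 10 = -2 dBV.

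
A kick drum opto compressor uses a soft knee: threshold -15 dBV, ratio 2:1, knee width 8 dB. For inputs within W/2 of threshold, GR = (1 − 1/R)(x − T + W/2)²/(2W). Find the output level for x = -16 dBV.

x − T + W/2 = -16 − (-15) + 4 = 3.
GR = (1 − 1/2) × 3² / 16 = 0.5 × 9 / 16 = 0.28125 dB.
Output = -16 − 0.28125 = -16.28125 dBV.

-16.28125 dBV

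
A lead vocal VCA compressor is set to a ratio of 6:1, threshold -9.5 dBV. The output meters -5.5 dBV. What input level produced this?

The compressed level sits -5.5 − (-9.5) = 4 dB over threshold.
Undo the ratio: input overshoot = 4 × 6 = 24 dB, giving input = 14.5 dBV.

14.5 dBV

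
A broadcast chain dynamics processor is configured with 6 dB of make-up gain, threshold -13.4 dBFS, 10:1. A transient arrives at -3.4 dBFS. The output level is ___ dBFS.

-3.4 dBFS sits 10 dB over threshold.
10:1 compression reduces that to 10/10 = 1 dB over.
So the level is -13.4 + 1 = -12.4 dBFS; make-up adds 6 dB, giving -6.4 dBFS.

-6.4 dBFS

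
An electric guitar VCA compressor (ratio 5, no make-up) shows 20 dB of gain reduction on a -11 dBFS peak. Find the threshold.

-36 dBFS

Gain reduction = -11 − (-31) = 20 dB; output overshoot = GR / (R − 1) = 20 / 4 = 5 dB.
Threshold = output − output overshoot = -31 − 5 = -36 dBFS.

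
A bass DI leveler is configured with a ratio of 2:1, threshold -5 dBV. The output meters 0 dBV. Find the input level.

Post-compression overshoot = 0 − (-5) = 5 dB.
Undo the ratio: input overshoot = 5 × 2 = 10 dB, giving input = 5 dBV.

5 dBV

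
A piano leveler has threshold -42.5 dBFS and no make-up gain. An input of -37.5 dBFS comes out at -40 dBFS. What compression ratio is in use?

2:1

Input overshoot = -37.5 − (-42.5) = 5 dB; output overshoot = -40 − (-42.5) = 2.5 dB.
Ratio = 5 / 2.5 = 2.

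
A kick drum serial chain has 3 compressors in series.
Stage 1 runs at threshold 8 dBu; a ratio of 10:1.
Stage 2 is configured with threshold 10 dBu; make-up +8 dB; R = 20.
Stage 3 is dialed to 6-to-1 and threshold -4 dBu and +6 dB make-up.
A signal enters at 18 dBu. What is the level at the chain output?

5.5 dBu

Stage 1: 18 dBu is 10 dB over 8 dBu; at 10:1 that becomes 1 dB over, giving 9 dBu.
Stage 2: below threshold (9 ≤ 10); passes unchanged; make-up brings it to 17 dBu.
Stage 3: overshoot 21 dB → 21/6 = 3.5 dB → -0.5 dBu; +6 dB make-up → 5.5 dBu.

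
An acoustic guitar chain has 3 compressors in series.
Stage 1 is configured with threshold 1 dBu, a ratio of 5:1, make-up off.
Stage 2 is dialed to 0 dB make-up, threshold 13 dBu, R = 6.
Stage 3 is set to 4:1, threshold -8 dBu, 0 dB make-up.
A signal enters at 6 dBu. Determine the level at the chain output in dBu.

-5.5 dBu

Stage 1: overshoot 5 dB → 5/5 = 1 dB → 2 dBu.
Stage 2: 2 dBu is at or below the 13 dBu threshold — no compression; output 2 dBu.
Stage 3: 10 dB above -8 dBu, reduced 4:1 to 2.5 dB above → -5.5 dBu.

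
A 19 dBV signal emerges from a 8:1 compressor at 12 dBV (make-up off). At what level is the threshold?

Gain reduction = 19 − 12 = 7 dB; output overshoot = GR / (R − 1) = 7 / 7 = 1 dB.
Threshold = output − output overshoot = 12 − 1 = 11 dBV.

11 dBV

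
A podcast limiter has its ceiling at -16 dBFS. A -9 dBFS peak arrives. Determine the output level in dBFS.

The limiter clamps the peak to its -16 dBFS ceiling.

-16 dBFS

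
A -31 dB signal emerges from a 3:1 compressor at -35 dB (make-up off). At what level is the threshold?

-37 dB

Let T be the threshold. Output overshoot = (input overshoot)/R, so -35 − T = (-31 − T)/3.
3·(-35 − T) = -31 − T → 2·T = -105 − (-31) = -74.
T = -74/2 = -37 dB.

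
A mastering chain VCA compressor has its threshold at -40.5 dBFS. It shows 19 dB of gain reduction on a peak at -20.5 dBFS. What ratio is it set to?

Input overshoot = -20.5 − (-40.5) = 20 dB.
Output overshoot = 20 − 19 = 1 dB.
Ratio = input overshoot / output overshoot = 20 / 1 = 20.

20:1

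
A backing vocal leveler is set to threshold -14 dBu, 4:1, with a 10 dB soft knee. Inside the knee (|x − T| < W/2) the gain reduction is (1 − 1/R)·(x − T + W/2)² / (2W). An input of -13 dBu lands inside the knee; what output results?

-14.35 dBu

x − T + W/2 = -13 − (-14) + 5 = 6.
GR = (1 − 1/4) × 6² / 20 = 0.75 × 36 / 20 = 1.35 dB.
Output = -13 − 1.35 = -14.35 dBu.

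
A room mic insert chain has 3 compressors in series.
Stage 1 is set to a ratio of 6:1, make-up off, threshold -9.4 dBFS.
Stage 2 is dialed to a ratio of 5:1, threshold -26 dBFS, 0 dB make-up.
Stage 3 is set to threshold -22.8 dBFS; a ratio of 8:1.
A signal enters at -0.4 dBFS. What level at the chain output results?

-22.7475 dBFS

Stage 1: overshoot 9 dB → 9/6 = 1.5 dB → -7.9 dBFS.
Stage 2: -7.9 dBFS is 18.1 dB over -26 dBFS; at 5:1 that becomes 3.62 dB over, giving -22.38 dBFS.
Stage 3: overshoot 0.42 dB → 0.42/8 = 0.0525 dB → -22.7475 dBFS.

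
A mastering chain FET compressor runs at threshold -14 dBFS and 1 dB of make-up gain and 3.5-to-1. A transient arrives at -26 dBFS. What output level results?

-26 dBFS is 12 dB below the -14 dBFS threshold, so no gain reduction is applied.
Make-up gain adds 1 dB: -26 + 1 = -25 dBFS.

-25 dBFS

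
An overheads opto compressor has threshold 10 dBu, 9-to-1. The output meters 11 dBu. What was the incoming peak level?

Post-compression overshoot = 11 − 10 = 1 dB.
Input overshoot = R × output overshoot = 9 dB → input = 10 + 9 = 19 dBu.

19 dBu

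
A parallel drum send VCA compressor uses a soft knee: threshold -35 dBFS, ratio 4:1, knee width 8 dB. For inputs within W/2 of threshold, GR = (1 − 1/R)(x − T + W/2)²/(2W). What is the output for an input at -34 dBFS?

-35.171875 dBFS

x − T + W/2 = -34 − (-35) + 4 = 5.
GR = (1 − 1/4) × 5² / 16 = 0.75 × 25 / 16 = 1.171875 dB.
Output = -34 − 1.171875 = -35.171875 dBFS.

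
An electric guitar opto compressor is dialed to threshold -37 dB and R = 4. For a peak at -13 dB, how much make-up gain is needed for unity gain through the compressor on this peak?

18 dB

The peak compresses to -37 + 24/4 = -31 dB.
To reach -13 dB requires -13 − (-31) = 18 dB of make-up.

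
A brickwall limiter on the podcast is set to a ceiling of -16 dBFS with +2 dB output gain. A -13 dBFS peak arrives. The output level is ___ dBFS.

A brickwall limiter is an ∞:1 compressor: any input above the ceiling is clamped to -16 dBFS.
Output gain then adds 2 dB: -16 + 2 = -14 dBFS.

-14 dBFS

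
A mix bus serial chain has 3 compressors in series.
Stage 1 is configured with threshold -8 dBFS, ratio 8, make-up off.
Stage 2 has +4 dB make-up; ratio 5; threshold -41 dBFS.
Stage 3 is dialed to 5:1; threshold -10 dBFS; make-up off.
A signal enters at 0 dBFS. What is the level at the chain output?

-30.2 dBFS

Stage 1: 0 dBFS is 8 dB over -8 dBFS; at 8:1 that becomes 1 dB over, giving -7 dBFS.
Stage 2: overshoot 34 dB → 34/5 = 6.8 dB → -34.2 dBFS; +4 dB make-up → -30.2 dBFS.
Stage 3: below threshold (-30.2 ≤ -10); passes unchanged; output -30.2 dBFS.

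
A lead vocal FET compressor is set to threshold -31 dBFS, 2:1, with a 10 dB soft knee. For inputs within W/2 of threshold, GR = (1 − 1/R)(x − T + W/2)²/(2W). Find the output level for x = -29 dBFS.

x − T + W/2 = -29 − (-31) + 5 = 7.
GR = (1 − 1/2) × 7² / 20 = 0.5 × 49 / 20 = 1.225 dB.
Output = -29 − 1.225 = -30.225 dBFS.

-30.225 dBFS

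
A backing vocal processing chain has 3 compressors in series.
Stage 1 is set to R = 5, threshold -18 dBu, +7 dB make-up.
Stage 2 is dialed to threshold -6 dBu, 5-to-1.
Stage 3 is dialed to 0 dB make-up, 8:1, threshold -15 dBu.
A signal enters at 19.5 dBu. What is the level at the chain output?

Stage 1: 37.5 dB above -18 dBu, reduced 5:1 to 7.5 dB above → -10.5 dBu; +7 dB make-up → -3.5 dBu.
Stage 2: -3.5 dBu is 2.5 dB over -6 dBu; at 5:1 that becomes 0.5 dB over, giving -5.5 dBu.
Stage 3: -5.5 dBu is 9.5 dB over -15 dBu; at 8:1 that becomes 1.1875 dB over, giving -13.8125 dBu.

-13.8125 dBu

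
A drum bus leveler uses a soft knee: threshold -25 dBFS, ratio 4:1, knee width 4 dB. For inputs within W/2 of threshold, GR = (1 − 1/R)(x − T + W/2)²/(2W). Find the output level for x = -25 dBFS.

x − T + W/2 = -25 − (-25) + 2 = 2.
GR = (1 − 1/4) × 2² / 8 = 0.75 × 4 / 8 = 0.375 dB.
Output = -25 − 0.375 = -25.375 dBFS.

-25.375 dBFS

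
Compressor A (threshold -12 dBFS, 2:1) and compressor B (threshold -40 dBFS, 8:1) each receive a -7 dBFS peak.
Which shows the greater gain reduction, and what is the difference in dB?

B, by 26.375 dB

A: GR = 5 − 5/2 = 2.5 dB.
B: GR = 33 − 33/8 = 28.875 dB.
Difference: 26.375 dB in favour of B.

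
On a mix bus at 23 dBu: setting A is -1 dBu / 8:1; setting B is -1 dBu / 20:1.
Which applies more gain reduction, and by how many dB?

A: GR = 24 − 24/8 = 21 dB.
B: GR = 24 − 24/20 = 22.8 dB.
Difference: 1.8 dB in favour of B.

B, by 1.8 dB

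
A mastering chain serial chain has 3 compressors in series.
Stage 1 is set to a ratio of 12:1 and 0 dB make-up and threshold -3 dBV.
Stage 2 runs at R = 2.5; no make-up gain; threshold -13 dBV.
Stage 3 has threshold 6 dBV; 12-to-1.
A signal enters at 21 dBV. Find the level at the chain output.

-8.2 dBV

Stage 1: 24 dB above -3 dBV, reduced 12:1 to 2 dB above → -1 dBV.
Stage 2: 12 dB above -13 dBV, reduced 2.5:1 to 4.8 dB above → -8.2 dBV.
Stage 3: -8.2 dBV ≤ 6 dBV, so stage 3 doesn't engage; output -8.2 dBV.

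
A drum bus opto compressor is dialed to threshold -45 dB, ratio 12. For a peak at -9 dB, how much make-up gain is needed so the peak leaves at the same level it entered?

Overshoot 36 dB → 36/12 = 3 dB after compression, so the compressed level is -45 + 3 = -42 dB.
Make-up = target − compressed = -9 − (-42) = 33 dB.

33 dB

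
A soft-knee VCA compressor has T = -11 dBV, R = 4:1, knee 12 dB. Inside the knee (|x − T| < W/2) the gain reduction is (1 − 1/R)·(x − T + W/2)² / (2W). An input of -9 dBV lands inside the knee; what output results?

x − T + W/2 = -9 − (-11) + 6 = 8.
GR = (1 − 1/4) × 8² / 24 = 0.75 × 64 / 24 = 2 dB.
Output = -9 − 2 = -11 dBV.

-11 dBV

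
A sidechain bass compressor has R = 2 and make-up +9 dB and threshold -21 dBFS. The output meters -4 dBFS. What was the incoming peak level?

-5 dBFS

Stripping the +9 dB make-up gives -13 dBFS at the gain stage.
That's 8 dB above the -21 dBFS threshold.
Input overshoot = R × output overshoot = 16 dB → input = -21 + 16 = -5 dBFS.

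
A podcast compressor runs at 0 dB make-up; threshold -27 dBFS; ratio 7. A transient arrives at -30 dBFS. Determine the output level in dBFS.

-30 dBFS

-30 dBFS is 3 dB below the -27 dBFS threshold, so no gain reduction is applied.
Output = input = -30 dBFS.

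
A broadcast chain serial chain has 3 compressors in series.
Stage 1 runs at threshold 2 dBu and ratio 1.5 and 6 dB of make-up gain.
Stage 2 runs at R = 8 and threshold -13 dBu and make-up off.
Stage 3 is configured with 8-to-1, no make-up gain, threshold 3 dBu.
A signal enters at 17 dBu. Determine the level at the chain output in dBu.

Stage 1: 15 dB above 2 dBu, reduced 1.5:1 to 10 dB above → 12 dBu; +6 dB make-up → 18 dBu.
Stage 2: 18 dBu is 31 dB over -13 dBu; at 8:1 that becomes 3.875 dB over, giving -9.125 dBu.
Stage 3: below threshold (-9.125 ≤ 3); passes unchanged; output -9.125 dBu.

-9.125 dBu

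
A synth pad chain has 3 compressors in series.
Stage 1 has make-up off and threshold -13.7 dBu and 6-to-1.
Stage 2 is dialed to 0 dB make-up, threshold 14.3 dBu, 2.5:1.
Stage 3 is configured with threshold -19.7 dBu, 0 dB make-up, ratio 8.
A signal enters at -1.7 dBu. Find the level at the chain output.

-18.7 dBu

Stage 1: overshoot 12 dB → 12/6 = 2 dB → -11.7 dBu.
Stage 2: -11.7 dBu ≤ 14.3 dBu, so stage 2 doesn't engage; output -11.7 dBu.
Stage 3: overshoot 8 dB → 8/8 = 1 dB → -18.7 dBu.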